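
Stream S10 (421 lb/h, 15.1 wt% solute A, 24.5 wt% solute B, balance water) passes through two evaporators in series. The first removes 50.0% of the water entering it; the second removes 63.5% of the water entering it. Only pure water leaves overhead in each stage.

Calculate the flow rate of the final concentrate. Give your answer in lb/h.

water in feed = 421×0.604 = 254.28 lb/h.
After stage 1: water left = (1−0.500)×254.28 = 127.14; stream total = 293.86 lb/h.
After stage 2: water left = (1−0.635)×127.14 = 46.407; final concentrate = 213.12 lb/h.

213.1 lb/h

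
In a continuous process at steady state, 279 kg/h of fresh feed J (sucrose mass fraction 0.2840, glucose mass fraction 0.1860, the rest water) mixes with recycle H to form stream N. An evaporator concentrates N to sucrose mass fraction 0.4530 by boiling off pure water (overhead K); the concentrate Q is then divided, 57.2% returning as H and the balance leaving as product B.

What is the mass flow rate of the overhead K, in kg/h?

104.1 kg/h

Overall sucrose balance (none leaves overhead): sucrose in fresh feed = sucrose in product, i.e. 279×0.284 = (1−0.572)·Q·0.453.
Q = 79.236/(0.453×0.428) = 408.68 kg/h.
Recycle H = 0.572×408.68 = 233.76 kg/h.
Combined feed N = 279 + 233.76 = 512.76 kg/h.
Overhead K = N − Q = 512.76 − 408.68 = 104.09 kg/h.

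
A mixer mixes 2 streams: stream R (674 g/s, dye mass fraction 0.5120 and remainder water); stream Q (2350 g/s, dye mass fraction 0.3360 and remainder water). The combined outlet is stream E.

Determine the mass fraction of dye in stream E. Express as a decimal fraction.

Total flow out = 674 + 2350 = 3024 g/s.
dye in = 674×0.512 + 2350×0.336 = 1134.7 g/s.
dye mass fraction in E = 1134.7/3024 = 0.3752.

0.3752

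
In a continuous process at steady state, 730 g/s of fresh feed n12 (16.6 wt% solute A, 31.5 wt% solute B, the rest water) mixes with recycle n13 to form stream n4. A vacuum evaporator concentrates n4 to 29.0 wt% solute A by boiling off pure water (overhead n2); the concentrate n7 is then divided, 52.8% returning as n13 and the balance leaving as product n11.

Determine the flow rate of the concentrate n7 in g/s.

Overall solute A balance (none leaves overhead): solute A in fresh feed = solute A in product, i.e. 730×0.166 = (1−0.528)·n7·0.290.
n7 = 121.18/(0.290×0.472) = 885.3 g/s.

885.3 g/s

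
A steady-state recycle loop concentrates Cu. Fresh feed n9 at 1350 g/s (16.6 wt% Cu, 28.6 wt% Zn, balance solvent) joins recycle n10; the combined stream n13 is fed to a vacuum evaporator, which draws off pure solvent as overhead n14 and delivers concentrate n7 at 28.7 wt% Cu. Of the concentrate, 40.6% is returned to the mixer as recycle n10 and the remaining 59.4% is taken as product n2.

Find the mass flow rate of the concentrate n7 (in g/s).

1315 g/s

Overall Cu balance (none leaves overhead): Cu in fresh feed = Cu in product, i.e. 1350×0.166 = (1−0.406)·n7·0.287.
n7 = 224.1/(0.287×0.594) = 1314.5 g/s.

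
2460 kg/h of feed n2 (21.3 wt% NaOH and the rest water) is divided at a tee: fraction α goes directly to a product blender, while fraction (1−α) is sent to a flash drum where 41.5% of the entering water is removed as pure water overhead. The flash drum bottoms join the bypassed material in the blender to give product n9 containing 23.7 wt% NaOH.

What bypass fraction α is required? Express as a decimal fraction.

0.690

All 2460×0.213 = 523.98 kg/h of NaOH reaches n9, so n9 = 523.98/0.237 = 2210.9 kg/h and vapour = 249.11 kg/h.
The evaporator receives (1−α)·2460 of feed at 0.787 water and removes 0.415 of that water:
0.415×0.787×(1−α)×2460 = 249.11
(1−α) = 249.11/803.45 = 0.3101;  α = 0.6899.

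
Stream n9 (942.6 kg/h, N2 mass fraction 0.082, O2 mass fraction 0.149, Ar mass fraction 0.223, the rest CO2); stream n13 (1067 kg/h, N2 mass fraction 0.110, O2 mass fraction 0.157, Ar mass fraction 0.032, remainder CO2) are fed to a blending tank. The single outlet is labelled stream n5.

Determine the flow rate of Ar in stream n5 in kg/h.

Ar out = Ar in = 942.6×0.223 + 1067×0.032 = 244.34 kg/h.

244.3 kg/h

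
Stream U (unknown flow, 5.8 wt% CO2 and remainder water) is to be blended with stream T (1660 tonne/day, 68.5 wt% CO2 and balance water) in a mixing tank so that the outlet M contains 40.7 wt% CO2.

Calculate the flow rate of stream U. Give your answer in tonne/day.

Let U be the unknown flow. Total out = 1660 + U.
CO2 balance: 1137.1 + 0.058·U = 0.407·(1660 + U)
(0.058 − 0.407)·U = 0.407×1660 − 1137.1 = -461.48
U = -461.48 / -0.349 = 1322.3 tonne/day

1322 tonne/day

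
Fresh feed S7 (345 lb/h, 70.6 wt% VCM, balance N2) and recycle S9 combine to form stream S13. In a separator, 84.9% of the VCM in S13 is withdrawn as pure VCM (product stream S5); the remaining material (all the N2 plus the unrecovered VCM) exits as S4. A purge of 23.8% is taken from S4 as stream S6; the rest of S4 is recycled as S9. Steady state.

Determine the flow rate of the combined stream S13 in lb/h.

701.4 lb/h

N2 enters only via S7 and leaves only via the purge: 345×0.294 = 0.238×(N2 in S4), and the separator passes all N2, so N2 in S13 = N2 in S4 = 426.18 lb/h.
VCM in S13: m_A = 345×0.706 + (1−0.238)·(1−0.849)·m_A, so m_A = 243.57/0.8849 = 275.24 lb/h.
S13 = 275.24 + 426.18 = 701.42 lb/h.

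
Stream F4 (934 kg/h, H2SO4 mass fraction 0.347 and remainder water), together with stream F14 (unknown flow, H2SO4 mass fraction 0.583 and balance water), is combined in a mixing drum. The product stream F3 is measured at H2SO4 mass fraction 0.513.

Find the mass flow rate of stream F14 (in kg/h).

2215 kg/h

Let F14 be the unknown flow. Total out = 934 + F14.
H2SO4 balance: 324.1 + 0.583·F14 = 0.513·(934 + F14)
(0.583 − 0.513)·F14 = 0.513×934 − 324.1 = 155.04
F14 = 155.04 / 0.070 = 2214.9 kg/h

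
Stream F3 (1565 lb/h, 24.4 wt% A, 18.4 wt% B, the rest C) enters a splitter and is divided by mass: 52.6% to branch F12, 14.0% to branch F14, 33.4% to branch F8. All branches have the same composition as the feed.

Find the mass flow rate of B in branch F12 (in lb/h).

151.5 lb/h

Branch F12 total = 0.526×1565 = 823.19 lb/h.
B in F12 = 0.184×823.19 = 151.47 lb/h.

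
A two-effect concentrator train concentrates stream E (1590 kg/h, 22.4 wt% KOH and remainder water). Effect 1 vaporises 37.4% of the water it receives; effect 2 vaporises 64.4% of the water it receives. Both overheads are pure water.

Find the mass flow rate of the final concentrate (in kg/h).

631.1 kg/h

water in feed = 1590×0.776 = 1233.8 kg/h.
After stage 1: water left = (1−0.374)×1233.8 = 772.38; stream total = 1128.5 kg/h.
After stage 2: water left = (1−0.644)×772.38 = 274.97; final concentrate = 631.13 kg/h.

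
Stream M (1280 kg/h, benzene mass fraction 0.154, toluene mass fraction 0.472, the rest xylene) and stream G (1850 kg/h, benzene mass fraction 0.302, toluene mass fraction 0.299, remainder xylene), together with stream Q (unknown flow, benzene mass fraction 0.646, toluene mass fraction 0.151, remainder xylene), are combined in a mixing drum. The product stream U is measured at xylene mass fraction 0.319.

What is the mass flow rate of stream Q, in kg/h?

1883 kg/h

Let Q be the unknown flow. Total out = 3130 + Q.
xylene balance: 1216.9 + 0.203·Q = 0.319·(3130 + Q)
(0.203 − 0.319)·Q = 0.319×3130 − 1216.9 = -218.4
Q = -218.4 / -0.116 = 1882.8 kg/h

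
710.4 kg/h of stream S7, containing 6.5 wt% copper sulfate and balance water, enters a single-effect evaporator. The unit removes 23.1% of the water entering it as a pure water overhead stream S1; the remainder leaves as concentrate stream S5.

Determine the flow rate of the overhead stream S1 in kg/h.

water entering = 710.4×0.935 = 664.22 kg/h; overhead removed = 0.231×664.22 = 153.44 kg/h.

153.4 kg/h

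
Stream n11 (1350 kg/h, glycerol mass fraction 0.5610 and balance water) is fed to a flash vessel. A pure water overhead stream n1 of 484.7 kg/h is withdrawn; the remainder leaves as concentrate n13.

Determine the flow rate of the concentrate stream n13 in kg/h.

865.3 kg/h

Concentrate = 1350 − 484.7 = 865.3 kg/h.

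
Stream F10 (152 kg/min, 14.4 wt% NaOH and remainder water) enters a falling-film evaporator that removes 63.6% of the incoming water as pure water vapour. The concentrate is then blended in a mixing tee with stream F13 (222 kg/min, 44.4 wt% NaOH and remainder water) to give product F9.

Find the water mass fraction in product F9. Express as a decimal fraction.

0.586

Vapour removed = 0.636×0.856×152 = 82.751 kg/min; concentrate = 69.249 kg/min.
water reaching the mixer = 47.361 (from concentrate) + 222×0.556 = 170.79 kg/min.
Product flow = 69.249 + 222 = 291.25 kg/min; water fraction = 0.586.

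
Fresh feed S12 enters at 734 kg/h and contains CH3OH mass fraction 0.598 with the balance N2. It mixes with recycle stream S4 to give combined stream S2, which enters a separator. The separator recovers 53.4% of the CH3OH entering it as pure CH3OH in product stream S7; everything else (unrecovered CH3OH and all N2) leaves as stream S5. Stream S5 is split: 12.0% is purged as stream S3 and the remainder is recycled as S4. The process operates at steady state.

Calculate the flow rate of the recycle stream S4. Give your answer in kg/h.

N2 enters only via S12 and leaves only via the purge: 734×0.402 = 0.120×(N2 in S5), and the separator passes all N2, so N2 in S2 = N2 in S5 = 2458.9 kg/h.
CH3OH in S2: m_A = 734×0.598 + (1−0.120)·(1−0.534)·m_A, so m_A = 438.93/0.5899 = 744.05 kg/h.
S5 = (1−0.534)×744.05 + 2458.9 = 2805.6 kg/h.
Recycle S4 = (1−0.120)×2805.6 = 2469 kg/h.

2469 kg/h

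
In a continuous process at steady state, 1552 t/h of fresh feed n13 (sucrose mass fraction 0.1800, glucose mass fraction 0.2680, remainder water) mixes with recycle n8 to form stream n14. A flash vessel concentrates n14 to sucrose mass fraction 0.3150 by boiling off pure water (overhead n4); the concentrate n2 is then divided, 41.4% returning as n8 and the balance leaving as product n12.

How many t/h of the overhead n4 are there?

Overall sucrose balance (none leaves overhead): sucrose in fresh feed = sucrose in product, i.e. 1552×0.180 = (1−0.414)·n2·0.315.
n2 = 279.36/(0.315×0.586) = 1513.4 t/h.
Recycle n8 = 0.414×1513.4 = 626.55 t/h.
Combined feed n14 = 1552 + 626.55 = 2178.6 t/h.
Overhead n4 = n14 − n2 = 2178.6 − 1513.4 = 665.14 t/h.

665.1 t/h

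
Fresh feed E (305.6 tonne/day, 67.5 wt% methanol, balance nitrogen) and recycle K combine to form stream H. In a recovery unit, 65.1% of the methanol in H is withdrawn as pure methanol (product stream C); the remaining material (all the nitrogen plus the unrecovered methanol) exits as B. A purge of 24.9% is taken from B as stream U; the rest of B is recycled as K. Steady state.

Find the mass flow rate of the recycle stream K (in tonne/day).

372.8 tonne/day

nitrogen enters only via E and leaves only via the purge: 305.6×0.325 = 0.249×(nitrogen in B), and the recovery unit passes all nitrogen, so nitrogen in H = nitrogen in B = 398.88 tonne/day.
methanol in H: m_A = 305.6×0.675 + (1−0.249)·(1−0.651)·m_A, so m_A = 206.28/0.7379 = 279.55 tonne/day.
B = (1−0.651)×279.55 + 398.88 = 496.44 tonne/day.
Recycle K = (1−0.249)×496.44 = 372.83 tonne/day.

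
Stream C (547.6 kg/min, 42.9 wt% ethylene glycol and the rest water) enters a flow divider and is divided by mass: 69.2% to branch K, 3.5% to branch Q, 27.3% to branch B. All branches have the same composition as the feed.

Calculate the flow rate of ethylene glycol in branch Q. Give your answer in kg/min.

Branch Q total = 0.035×547.6 = 19.166 kg/min.
ethylene glycol in Q = 0.429×19.166 = 8.2222 kg/min.

8.222 kg/min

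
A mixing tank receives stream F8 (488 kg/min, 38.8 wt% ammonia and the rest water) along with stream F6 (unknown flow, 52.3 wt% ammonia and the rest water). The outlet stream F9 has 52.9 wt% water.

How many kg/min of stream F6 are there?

778.9 kg/min

Let F6 be the unknown flow. Total out = 488 + F6.
water balance: 298.66 + 0.477·F6 = 0.529·(488 + F6)
(0.477 − 0.529)·F6 = 0.529×488 − 298.66 = -40.504
F6 = -40.504 / -0.052 = 778.92 kg/min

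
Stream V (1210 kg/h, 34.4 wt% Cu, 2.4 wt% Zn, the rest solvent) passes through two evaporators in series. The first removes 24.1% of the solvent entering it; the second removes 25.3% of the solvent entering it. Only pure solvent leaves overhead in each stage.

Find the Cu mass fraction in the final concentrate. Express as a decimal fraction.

solvent in feed = 1210×0.632 = 764.72 kg/h.
After stage 1: solvent left = (1−0.241)×764.72 = 580.42; stream total = 1025.7 kg/h.
After stage 2: solvent left = (1−0.253)×580.42 = 433.58; final concentrate = 878.86 kg/h.
Cu fraction = 416.24/878.86 = 0.4736.

0.4736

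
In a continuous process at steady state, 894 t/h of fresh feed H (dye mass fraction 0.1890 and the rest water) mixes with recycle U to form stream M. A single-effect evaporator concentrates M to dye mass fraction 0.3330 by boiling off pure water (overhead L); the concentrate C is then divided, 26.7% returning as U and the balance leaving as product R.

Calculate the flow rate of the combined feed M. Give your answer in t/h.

Overall dye balance (none leaves overhead): dye in fresh feed = dye in product, i.e. 894×0.189 = (1−0.267)·C·0.333.
C = 168.97/(0.333×0.733) = 692.23 t/h.
Recycle U = 0.267×692.23 = 184.83 t/h.
Combined feed M = 894 + 184.83 = 1078.8 t/h.

1079 t/h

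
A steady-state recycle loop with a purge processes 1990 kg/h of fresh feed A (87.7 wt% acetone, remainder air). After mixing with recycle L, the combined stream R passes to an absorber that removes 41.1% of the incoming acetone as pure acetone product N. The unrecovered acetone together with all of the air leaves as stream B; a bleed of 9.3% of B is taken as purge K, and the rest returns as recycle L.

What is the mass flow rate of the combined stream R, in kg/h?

air enters only via A and leaves only via the purge: 1990×0.123 = 0.093×(air in B), and the absorber passes all air, so air in R = air in B = 2631.9 kg/h.
acetone in R: m_A = 1990×0.877 + (1−0.093)·(1−0.411)·m_A, so m_A = 1745.2/0.4658 = 3746.9 kg/h.
R = 3746.9 + 2631.9 = 6378.9 kg/h.

6379 kg/h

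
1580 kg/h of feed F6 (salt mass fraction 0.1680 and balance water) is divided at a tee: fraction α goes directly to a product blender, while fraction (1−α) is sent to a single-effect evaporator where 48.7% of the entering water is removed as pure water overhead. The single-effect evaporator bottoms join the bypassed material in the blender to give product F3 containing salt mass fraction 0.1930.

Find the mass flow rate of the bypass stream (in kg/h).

All 1580×0.168 = 265.44 kg/h of salt reaches F3, so F3 = 265.44/0.193 = 1375.3 kg/h and vapour = 204.66 kg/h.
The evaporator receives (1−α)·1580 of feed at 0.832 water and removes 0.487 of that water:
0.487×0.832×(1−α)×1580 = 204.66
(1−α) = 204.66/640.19 = 0.3197;  α = 0.6803.
Bypass flow = 0.6803×1580 = 1074.9 kg/h.

1075 kg/h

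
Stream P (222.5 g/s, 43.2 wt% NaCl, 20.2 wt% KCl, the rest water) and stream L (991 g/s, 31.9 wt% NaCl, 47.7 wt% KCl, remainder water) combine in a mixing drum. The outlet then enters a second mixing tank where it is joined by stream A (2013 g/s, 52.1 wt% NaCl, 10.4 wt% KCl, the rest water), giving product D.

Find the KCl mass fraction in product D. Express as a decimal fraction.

0.2253

Overall, product flow = 3226.5 g/s.
KCl in = 222.5×0.202 + 991×0.477 + 2013×0.104 = 727 g/s.
KCl fraction in D = 0.2253.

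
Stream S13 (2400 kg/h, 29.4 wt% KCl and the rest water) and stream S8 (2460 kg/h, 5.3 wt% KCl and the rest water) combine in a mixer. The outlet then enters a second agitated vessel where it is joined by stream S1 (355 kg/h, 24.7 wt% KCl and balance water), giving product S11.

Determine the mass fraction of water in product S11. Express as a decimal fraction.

Overall, product flow = 5215 kg/h.
water in = 2400×0.706 + 2460×0.947 + 355×0.753 = 4291.3 kg/h.
water fraction in S11 = 0.823.

0.823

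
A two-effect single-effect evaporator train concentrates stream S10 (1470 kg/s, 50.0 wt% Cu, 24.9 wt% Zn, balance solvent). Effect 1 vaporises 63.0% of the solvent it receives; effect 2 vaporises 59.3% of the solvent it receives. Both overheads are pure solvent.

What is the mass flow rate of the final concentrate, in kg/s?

1157 kg/s

solvent in feed = 1470×0.251 = 368.97 kg/s.
After stage 1: solvent left = (1−0.630)×368.97 = 136.52; stream total = 1237.5 kg/s.
After stage 2: solvent left = (1−0.593)×136.52 = 55.563; final concentrate = 1156.6 kg/s.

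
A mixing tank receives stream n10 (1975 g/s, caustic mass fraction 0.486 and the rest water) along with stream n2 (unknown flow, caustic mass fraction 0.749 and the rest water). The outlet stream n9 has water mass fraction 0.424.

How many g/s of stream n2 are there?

Let n2 be the unknown flow. Total out = 1975 + n2.
water balance: 1015.1 + 0.251·n2 = 0.424·(1975 + n2)
(0.251 − 0.424)·n2 = 0.424×1975 − 1015.1 = -177.75
n2 = -177.75 / -0.173 = 1027.5 g/s

1027 g/s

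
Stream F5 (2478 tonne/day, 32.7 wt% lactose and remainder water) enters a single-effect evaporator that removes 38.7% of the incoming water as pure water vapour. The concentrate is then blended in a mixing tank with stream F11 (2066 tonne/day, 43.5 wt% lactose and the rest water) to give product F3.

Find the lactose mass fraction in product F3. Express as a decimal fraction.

Vapour removed = 0.387×0.673×2478 = 645.4 tonne/day; concentrate = 1832.6 tonne/day.
lactose reaching the mixer = 810.31 (from concentrate) + 2066×0.435 = 1709 tonne/day.
Product flow = 1832.6 + 2066 = 3898.6 tonne/day; lactose fraction = 0.438.

0.438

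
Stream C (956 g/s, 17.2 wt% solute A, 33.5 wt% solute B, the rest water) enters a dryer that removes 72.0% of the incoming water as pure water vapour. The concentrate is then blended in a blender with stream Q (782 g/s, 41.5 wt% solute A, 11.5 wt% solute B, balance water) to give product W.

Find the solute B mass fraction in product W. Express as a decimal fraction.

Vapour removed = 0.720×0.493×956 = 339.34 g/s; concentrate = 616.66 g/s.
solute B reaching the mixer = 320.26 (from concentrate) + 782×0.115 = 410.19 g/s.
Product flow = 616.66 + 782 = 1398.7 g/s; solute B fraction = 0.293.

0.293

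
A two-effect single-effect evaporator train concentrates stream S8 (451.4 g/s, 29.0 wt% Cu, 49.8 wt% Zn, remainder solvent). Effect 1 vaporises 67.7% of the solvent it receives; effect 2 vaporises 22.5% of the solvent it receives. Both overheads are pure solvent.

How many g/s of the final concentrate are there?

solvent in feed = 451.4×0.212 = 95.697 g/s.
After stage 1: solvent left = (1−0.677)×95.697 = 30.91; stream total = 386.61 g/s.
After stage 2: solvent left = (1−0.225)×30.91 = 23.955; final concentrate = 379.66 g/s.

379.7 g/s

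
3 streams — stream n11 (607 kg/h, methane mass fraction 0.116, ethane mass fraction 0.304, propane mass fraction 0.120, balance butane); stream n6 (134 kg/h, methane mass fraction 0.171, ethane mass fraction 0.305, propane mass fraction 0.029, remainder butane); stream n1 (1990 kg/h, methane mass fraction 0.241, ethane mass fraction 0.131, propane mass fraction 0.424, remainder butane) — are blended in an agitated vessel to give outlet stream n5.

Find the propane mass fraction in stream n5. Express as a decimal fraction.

0.337

Total flow out = 607 + 134 + 1990 = 2731 kg/h.
propane in = 607×0.120 + 134×0.029 + 1990×0.424 = 920.49 kg/h.
propane mass fraction in n5 = 920.49/2731 = 0.337.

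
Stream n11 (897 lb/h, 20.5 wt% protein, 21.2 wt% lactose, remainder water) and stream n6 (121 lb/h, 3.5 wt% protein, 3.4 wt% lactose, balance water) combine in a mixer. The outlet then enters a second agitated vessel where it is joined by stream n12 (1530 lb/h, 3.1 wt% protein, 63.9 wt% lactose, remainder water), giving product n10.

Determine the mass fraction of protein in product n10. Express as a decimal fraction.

0.092

Overall, product flow = 2548 lb/h.
protein in = 897×0.205 + 121×0.035 + 1530×0.031 = 235.55 lb/h.
protein fraction in n10 = 0.092.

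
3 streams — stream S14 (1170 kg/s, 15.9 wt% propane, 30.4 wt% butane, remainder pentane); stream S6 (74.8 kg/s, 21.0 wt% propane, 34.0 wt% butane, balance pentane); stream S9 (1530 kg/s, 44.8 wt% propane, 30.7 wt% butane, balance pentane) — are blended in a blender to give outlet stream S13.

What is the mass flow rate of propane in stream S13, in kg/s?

propane out = propane in = 1170×0.159 + 74.8×0.210 + 1530×0.448 = 887.18 kg/s.

887.2 kg/s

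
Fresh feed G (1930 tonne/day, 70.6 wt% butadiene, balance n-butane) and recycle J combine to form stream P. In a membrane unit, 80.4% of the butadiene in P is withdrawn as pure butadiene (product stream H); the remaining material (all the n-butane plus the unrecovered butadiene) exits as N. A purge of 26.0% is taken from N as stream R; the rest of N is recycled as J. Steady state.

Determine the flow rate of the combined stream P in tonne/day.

n-butane enters only via G and leaves only via the purge: 1930×0.294 = 0.260×(n-butane in N), and the membrane unit passes all n-butane, so n-butane in P = n-butane in N = 2182.4 tonne/day.
butadiene in P: m_A = 1930×0.706 + (1−0.260)·(1−0.804)·m_A, so m_A = 1362.6/0.8550 = 1593.7 tonne/day.
P = 1593.7 + 2182.4 = 3776.1 tonne/day.

3776 tonne/day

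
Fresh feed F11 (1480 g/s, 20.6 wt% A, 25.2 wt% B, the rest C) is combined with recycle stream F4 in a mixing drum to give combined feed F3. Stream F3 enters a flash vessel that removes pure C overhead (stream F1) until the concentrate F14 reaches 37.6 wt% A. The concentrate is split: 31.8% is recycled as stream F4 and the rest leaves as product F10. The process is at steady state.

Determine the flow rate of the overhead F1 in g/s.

669.1 g/s

Overall A balance (none leaves overhead): A in fresh feed = A in product, i.e. 1480×0.206 = (1−0.318)·F14·0.376.
F14 = 304.88/(0.376×0.682) = 1188.9 g/s.
Recycle F4 = 0.318×1188.9 = 378.08 g/s.
Combined feed F3 = 1480 + 378.08 = 1858.1 g/s.
Overhead F1 = F3 − F14 = 1858.1 − 1188.9 = 669.15 g/s.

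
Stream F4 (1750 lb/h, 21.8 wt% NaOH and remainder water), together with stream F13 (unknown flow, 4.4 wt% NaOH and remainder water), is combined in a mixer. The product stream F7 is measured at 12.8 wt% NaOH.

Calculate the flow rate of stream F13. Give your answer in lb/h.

Let F13 be the unknown flow. Total out = 1750 + F13.
NaOH balance: 381.5 + 0.044·F13 = 0.128·(1750 + F13)
(0.044 − 0.128)·F13 = 0.128×1750 − 381.5 = -157.5
F13 = -157.5 / -0.084 = 1875 lb/h

1875 lb/h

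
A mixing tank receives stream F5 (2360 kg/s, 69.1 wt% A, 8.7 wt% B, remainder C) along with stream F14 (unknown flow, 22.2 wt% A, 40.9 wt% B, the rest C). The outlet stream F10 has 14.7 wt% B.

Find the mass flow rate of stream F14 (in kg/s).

Let F14 be the unknown flow. Total out = 2360 + F14.
B balance: 205.32 + 0.409·F14 = 0.147·(2360 + F14)
(0.409 − 0.147)·F14 = 0.147×2360 − 205.32 = 141.6
F14 = 141.6 / 0.262 = 540.46 kg/s

540.5 kg/s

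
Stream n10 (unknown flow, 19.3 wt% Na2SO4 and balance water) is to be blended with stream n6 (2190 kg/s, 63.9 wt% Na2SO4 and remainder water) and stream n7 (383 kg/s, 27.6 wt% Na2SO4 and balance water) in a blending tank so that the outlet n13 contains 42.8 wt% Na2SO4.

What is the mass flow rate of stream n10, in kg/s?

Let n10 be the unknown flow. Total out = 2573 + n10.
Na2SO4 balance: 1505.1 + 0.193·n10 = 0.428·(2573 + n10)
(0.193 − 0.428)·n10 = 0.428×2573 − 1505.1 = -403.87
n10 = -403.87 / -0.235 = 1718.6 kg/s

1719 kg/s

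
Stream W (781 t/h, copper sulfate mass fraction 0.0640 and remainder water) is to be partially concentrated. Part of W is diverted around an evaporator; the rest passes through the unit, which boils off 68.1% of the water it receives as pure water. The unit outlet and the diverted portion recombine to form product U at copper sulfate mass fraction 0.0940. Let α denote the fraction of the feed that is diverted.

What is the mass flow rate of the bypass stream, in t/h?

All 781×0.064 = 49.984 t/h of copper sulfate reaches U, so U = 49.984/0.094 = 531.74 t/h and vapour = 249.26 t/h.
The evaporator receives (1−α)·781 of feed at 0.936 water and removes 0.681 of that water:
0.681×0.936×(1−α)×781 = 249.26
(1−α) = 249.26/497.82 = 0.5007;  α = 0.4993.
Bypass flow = 0.4993×781 = 389.96 t/h.

390 t/h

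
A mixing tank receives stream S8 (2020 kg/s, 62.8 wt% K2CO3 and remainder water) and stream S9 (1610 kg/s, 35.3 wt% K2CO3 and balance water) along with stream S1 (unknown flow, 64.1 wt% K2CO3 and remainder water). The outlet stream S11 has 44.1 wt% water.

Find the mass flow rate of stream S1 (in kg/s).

Let S1 be the unknown flow. Total out = 3630 + S1.
water balance: 1793.1 + 0.359·S1 = 0.441·(3630 + S1)
(0.359 − 0.441)·S1 = 0.441×3630 − 1793.1 = -192.28
S1 = -192.28 / -0.082 = 2344.9 kg/s

2345 kg/s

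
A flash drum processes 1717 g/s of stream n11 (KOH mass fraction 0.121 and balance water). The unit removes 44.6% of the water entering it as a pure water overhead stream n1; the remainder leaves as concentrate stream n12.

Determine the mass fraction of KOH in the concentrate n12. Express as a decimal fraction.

KOH is not removed: 1717×0.121 = 207.76 g/s of KOH enters n12.
water entering = 1717×0.879 = 1509.2 g/s; overhead removed = 0.446×1509.2 = 673.12 g/s.
Concentrate = 1717 − 673.12 = 1043.9 g/s.
Mass fraction = 207.76/1043.9 = 0.199.

0.199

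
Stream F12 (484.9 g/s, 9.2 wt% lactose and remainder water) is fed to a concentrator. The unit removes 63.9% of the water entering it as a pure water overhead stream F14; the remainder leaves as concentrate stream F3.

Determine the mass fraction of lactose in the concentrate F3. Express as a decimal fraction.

0.219

lactose is not removed: 484.9×0.092 = 44.611 g/s of lactose enters F3.
water entering = 484.9×0.908 = 440.29 g/s; overhead removed = 0.639×440.29 = 281.34 g/s.
Concentrate = 484.9 − 281.34 = 203.56 g/s.
Mass fraction = 44.611/203.56 = 0.219.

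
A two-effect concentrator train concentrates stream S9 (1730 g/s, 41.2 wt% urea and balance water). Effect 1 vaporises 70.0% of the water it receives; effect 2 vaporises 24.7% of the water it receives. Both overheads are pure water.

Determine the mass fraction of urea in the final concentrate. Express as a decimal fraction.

0.7562

water in feed = 1730×0.588 = 1017.2 g/s.
After stage 1: water left = (1−0.700)×1017.2 = 305.17; stream total = 1017.9 g/s.
After stage 2: water left = (1−0.247)×305.17 = 229.79; final concentrate = 942.55 g/s.
urea fraction = 712.76/942.55 = 0.7562.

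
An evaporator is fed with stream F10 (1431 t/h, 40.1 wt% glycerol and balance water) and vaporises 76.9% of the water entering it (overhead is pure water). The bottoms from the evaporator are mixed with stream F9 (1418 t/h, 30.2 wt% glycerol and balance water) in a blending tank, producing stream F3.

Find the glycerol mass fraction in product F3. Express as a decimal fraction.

Vapour removed = 0.769×0.599×1431 = 659.16 t/h; concentrate = 771.84 t/h.
glycerol reaching the mixer = 573.83 (from concentrate) + 1418×0.302 = 1002.1 t/h.
Product flow = 771.84 + 1418 = 2189.8 t/h; glycerol fraction = 0.4576.

0.4576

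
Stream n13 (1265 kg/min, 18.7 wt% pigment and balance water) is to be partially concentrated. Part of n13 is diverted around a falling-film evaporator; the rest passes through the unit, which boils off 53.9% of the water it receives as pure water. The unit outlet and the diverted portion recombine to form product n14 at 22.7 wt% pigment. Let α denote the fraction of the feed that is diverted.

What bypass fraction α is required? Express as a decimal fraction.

All 1265×0.187 = 236.56 kg/min of pigment reaches n14, so n14 = 236.56/0.227 = 1042.1 kg/min and vapour = 222.91 kg/min.
The evaporator receives (1−α)·1265 of feed at 0.813 water and removes 0.539 of that water:
0.539×0.813×(1−α)×1265 = 222.91
(1−α) = 222.91/554.33 = 0.4021;  α = 0.5979.

0.598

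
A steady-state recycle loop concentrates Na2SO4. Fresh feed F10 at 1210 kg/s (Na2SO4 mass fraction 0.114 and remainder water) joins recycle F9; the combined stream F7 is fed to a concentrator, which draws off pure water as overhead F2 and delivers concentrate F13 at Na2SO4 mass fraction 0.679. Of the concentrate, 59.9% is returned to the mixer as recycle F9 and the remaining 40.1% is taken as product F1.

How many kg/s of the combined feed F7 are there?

1513 kg/s

Overall Na2SO4 balance (none leaves overhead): Na2SO4 in fresh feed = Na2SO4 in product, i.e. 1210×0.114 = (1−0.599)·F13·0.679.
F13 = 137.94/(0.679×0.401) = 506.61 kg/s.
Recycle F9 = 0.599×506.61 = 303.46 kg/s.
Combined feed F7 = 1210 + 303.46 = 1513.5 kg/s.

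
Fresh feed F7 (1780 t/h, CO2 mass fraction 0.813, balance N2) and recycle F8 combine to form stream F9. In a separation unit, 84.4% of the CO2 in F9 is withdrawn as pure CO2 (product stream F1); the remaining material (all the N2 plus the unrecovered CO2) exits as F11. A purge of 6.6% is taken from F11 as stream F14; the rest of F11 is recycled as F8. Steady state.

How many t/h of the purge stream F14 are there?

N2 enters only via F7 and leaves only via the purge: 1780×0.187 = 0.066×(N2 in F11), and the separation unit passes all N2, so N2 in F9 = N2 in F11 = 5043.3 t/h.
CO2 in F9: m_A = 1780×0.813 + (1−0.066)·(1−0.844)·m_A, so m_A = 1447.1/0.8543 = 1694 t/h.
F11 = (1−0.844)×1694 + 5043.3 = 5307.6 t/h.
Purge F14 = 0.066×5307.6 = 350.3 t/h.

350.3 t/h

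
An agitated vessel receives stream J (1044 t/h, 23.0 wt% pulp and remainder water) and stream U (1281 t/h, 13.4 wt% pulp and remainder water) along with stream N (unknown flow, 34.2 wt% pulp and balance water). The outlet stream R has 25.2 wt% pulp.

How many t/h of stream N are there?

1935 t/h

Let N be the unknown flow. Total out = 2325 + N.
pulp balance: 411.77 + 0.342·N = 0.252·(2325 + N)
(0.342 − 0.252)·N = 0.252×2325 − 411.77 = 174.13
N = 174.13 / 0.090 = 1934.7 t/h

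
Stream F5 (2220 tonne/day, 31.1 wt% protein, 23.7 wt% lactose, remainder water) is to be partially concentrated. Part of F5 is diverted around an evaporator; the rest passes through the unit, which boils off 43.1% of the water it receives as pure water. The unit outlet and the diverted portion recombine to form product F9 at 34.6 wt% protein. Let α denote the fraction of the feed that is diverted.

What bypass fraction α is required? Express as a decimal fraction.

0.481

All 2220×0.311 = 690.42 tonne/day of protein reaches F9, so F9 = 690.42/0.346 = 1995.4 tonne/day and vapour = 224.57 tonne/day.
The evaporator receives (1−α)·2220 of feed at 0.452 water and removes 0.431 of that water:
0.431×0.452×(1−α)×2220 = 224.57
(1−α) = 224.57/432.48 = 0.5192;  α = 0.4808.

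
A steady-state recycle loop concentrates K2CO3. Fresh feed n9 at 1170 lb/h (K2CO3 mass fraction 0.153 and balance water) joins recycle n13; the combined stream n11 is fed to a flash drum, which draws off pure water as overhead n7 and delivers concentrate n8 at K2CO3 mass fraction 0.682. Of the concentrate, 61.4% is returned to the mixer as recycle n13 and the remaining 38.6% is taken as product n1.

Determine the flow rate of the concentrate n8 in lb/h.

Overall K2CO3 balance (none leaves overhead): K2CO3 in fresh feed = K2CO3 in product, i.e. 1170×0.153 = (1−0.614)·n8·0.682.
n8 = 179.01/(0.682×0.386) = 679.99 lb/h.

680 lb/h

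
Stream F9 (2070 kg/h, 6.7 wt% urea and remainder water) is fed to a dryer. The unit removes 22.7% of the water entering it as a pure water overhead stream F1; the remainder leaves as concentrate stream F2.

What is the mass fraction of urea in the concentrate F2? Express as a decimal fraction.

urea is not removed: 2070×0.067 = 138.69 kg/h of urea enters F2.
water entering = 2070×0.933 = 1931.3 kg/h; overhead removed = 0.227×1931.3 = 438.41 kg/h.
Concentrate = 2070 − 438.41 = 1631.6 kg/h.
Mass fraction = 138.69/1631.6 = 0.0850.

0.0850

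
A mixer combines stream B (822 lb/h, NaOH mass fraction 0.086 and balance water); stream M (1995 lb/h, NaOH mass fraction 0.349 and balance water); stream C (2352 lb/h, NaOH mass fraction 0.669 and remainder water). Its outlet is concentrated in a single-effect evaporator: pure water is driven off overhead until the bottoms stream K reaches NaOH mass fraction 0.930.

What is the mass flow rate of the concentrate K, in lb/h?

NaOH entering = 822×0.086 + 1995×0.349 + 2352×0.669 = 2340.4 lb/h.
All NaOH reports to K, so K = 2340.4/0.930 = 2516.6 lb/h.

2517 lb/h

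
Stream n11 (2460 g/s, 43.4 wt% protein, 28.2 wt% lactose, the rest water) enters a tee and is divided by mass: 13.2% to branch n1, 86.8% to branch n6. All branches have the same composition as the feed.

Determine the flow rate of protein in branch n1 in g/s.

140.9 g/s

Branch n1 total = 0.132×2460 = 324.72 g/s.
protein in n1 = 0.434×324.72 = 140.93 g/s.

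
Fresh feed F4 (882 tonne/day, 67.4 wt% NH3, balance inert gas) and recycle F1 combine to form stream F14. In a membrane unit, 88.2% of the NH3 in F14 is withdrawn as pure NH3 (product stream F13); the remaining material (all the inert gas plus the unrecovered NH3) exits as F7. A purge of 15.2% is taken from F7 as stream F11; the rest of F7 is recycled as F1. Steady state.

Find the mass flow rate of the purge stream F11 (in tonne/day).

inert gas enters only via F4 and leaves only via the purge: 882×0.326 = 0.152×(inert gas in F7), and the membrane unit passes all inert gas, so inert gas in F14 = inert gas in F7 = 1891.7 tonne/day.
NH3 in F14: m_A = 882×0.674 + (1−0.152)·(1−0.882)·m_A, so m_A = 594.47/0.8999 = 660.57 tonne/day.
F7 = (1−0.882)×660.57 + 1891.7 = 1969.6 tonne/day.
Purge F11 = 0.152×1969.6 = 299.38 tonne/day.

299.4 tonne/day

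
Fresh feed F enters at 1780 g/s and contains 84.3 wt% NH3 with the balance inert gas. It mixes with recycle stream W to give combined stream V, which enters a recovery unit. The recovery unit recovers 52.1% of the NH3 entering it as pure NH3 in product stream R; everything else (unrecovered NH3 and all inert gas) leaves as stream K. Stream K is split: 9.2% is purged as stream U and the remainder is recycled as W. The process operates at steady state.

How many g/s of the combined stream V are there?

inert gas enters only via F and leaves only via the purge: 1780×0.157 = 0.092×(inert gas in K), and the recovery unit passes all inert gas, so inert gas in V = inert gas in K = 3037.6 g/s.
NH3 in V: m_A = 1780×0.843 + (1−0.092)·(1−0.521)·m_A, so m_A = 1500.5/0.5651 = 2655.5 g/s.
V = 2655.5 + 3037.6 = 5693.1 g/s.

5693 g/s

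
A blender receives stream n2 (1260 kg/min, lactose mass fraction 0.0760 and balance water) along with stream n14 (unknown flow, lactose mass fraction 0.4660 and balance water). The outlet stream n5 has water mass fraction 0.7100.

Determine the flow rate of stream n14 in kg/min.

Let n14 be the unknown flow. Total out = 1260 + n14.
water balance: 1164.2 + 0.534·n14 = 0.710·(1260 + n14)
(0.534 − 0.710)·n14 = 0.710×1260 − 1164.2 = -269.64
n14 = -269.64 / -0.176 = 1532 kg/min

1532 kg/min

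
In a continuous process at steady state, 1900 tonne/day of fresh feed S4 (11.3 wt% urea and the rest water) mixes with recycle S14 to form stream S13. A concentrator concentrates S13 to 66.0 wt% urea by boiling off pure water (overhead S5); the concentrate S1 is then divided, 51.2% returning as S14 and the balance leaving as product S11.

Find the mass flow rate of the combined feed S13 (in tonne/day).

2241 tonne/day

Overall urea balance (none leaves overhead): urea in fresh feed = urea in product, i.e. 1900×0.113 = (1−0.512)·S1·0.660.
S1 = 214.7/(0.660×0.488) = 666.6 tonne/day.
Recycle S14 = 0.512×666.6 = 341.3 tonne/day.
Combined feed S13 = 1900 + 341.3 = 2241.3 tonne/day.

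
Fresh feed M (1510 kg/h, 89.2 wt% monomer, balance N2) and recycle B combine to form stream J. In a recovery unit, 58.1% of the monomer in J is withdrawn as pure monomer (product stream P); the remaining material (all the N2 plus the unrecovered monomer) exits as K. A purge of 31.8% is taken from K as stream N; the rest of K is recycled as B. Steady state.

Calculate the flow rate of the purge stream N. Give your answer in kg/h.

N2 enters only via M and leaves only via the purge: 1510×0.108 = 0.318×(N2 in K), and the recovery unit passes all N2, so N2 in J = N2 in K = 512.83 kg/h.
monomer in J: m_A = 1510×0.892 + (1−0.318)·(1−0.581)·m_A, so m_A = 1346.9/0.7142 = 1885.8 kg/h.
K = (1−0.581)×1885.8 + 512.83 = 1303 kg/h.
Purge N = 0.318×1303 = 414.35 kg/h.

414.3 kg/h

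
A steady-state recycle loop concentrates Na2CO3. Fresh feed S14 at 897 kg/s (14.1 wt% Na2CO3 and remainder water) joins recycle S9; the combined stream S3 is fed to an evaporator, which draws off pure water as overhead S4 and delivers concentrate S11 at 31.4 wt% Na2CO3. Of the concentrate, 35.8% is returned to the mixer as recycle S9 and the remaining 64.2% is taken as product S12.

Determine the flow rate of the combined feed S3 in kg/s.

1122 kg/s

Overall Na2CO3 balance (none leaves overhead): Na2CO3 in fresh feed = Na2CO3 in product, i.e. 897×0.141 = (1−0.358)·S11·0.314.
S11 = 126.48/(0.314×0.642) = 627.4 kg/s.
Recycle S9 = 0.358×627.4 = 224.61 kg/s.
Combined feed S3 = 897 + 224.61 = 1121.6 kg/s.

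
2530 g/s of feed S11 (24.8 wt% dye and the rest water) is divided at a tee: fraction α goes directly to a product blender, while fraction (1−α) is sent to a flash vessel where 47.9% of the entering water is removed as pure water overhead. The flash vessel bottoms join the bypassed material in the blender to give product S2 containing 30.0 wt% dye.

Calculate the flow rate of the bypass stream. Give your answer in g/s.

1313 g/s

All 2530×0.248 = 627.44 g/s of dye reaches S2, so S2 = 627.44/0.300 = 2091.5 g/s and vapour = 438.53 g/s.
The evaporator receives (1−α)·2530 of feed at 0.752 water and removes 0.479 of that water:
0.479×0.752×(1−α)×2530 = 438.53
(1−α) = 438.53/911.33 = 0.4812;  α = 0.5188.
Bypass flow = 0.5188×2530 = 1312.6 g/s.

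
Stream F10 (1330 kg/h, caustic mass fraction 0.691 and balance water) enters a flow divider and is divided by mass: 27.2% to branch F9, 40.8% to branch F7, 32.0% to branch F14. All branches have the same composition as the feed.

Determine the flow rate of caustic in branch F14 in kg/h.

Branch F14 total = 0.320×1330 = 425.6 kg/h.
caustic in F14 = 0.691×425.6 = 294.09 kg/h.

294.1 kg/h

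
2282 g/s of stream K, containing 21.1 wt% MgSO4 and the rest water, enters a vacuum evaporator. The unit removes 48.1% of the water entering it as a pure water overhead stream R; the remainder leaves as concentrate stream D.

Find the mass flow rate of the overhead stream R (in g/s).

866 g/s

water entering = 2282×0.789 = 1800.5 g/s; overhead removed = 0.481×1800.5 = 866.04 g/s.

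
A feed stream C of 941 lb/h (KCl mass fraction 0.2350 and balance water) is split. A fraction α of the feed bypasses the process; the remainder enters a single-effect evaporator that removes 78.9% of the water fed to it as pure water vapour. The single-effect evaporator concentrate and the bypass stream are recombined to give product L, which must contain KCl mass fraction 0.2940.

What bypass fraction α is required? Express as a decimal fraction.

0.668

All 941×0.235 = 221.13 lb/h of KCl reaches L, so L = 221.13/0.294 = 752.16 lb/h and vapour = 188.84 lb/h.
The evaporator receives (1−α)·941 of feed at 0.765 water and removes 0.789 of that water:
0.789×0.765×(1−α)×941 = 188.84
(1−α) = 188.84/567.97 = 0.3325;  α = 0.6675.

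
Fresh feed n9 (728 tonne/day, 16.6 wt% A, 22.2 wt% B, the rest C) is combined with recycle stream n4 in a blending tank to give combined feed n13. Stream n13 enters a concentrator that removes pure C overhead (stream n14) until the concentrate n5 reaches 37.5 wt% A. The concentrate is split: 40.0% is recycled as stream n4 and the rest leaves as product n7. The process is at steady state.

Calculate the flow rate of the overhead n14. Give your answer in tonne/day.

405.7 tonne/day

Overall A balance (none leaves overhead): A in fresh feed = A in product, i.e. 728×0.166 = (1−0.400)·n5·0.375.
n5 = 120.85/(0.375×0.600) = 537.1 tonne/day.
Recycle n4 = 0.400×537.1 = 214.84 tonne/day.
Combined feed n13 = 728 + 214.84 = 942.84 tonne/day.
Overhead n14 = n13 − n5 = 942.84 − 537.1 = 405.74 tonne/day.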